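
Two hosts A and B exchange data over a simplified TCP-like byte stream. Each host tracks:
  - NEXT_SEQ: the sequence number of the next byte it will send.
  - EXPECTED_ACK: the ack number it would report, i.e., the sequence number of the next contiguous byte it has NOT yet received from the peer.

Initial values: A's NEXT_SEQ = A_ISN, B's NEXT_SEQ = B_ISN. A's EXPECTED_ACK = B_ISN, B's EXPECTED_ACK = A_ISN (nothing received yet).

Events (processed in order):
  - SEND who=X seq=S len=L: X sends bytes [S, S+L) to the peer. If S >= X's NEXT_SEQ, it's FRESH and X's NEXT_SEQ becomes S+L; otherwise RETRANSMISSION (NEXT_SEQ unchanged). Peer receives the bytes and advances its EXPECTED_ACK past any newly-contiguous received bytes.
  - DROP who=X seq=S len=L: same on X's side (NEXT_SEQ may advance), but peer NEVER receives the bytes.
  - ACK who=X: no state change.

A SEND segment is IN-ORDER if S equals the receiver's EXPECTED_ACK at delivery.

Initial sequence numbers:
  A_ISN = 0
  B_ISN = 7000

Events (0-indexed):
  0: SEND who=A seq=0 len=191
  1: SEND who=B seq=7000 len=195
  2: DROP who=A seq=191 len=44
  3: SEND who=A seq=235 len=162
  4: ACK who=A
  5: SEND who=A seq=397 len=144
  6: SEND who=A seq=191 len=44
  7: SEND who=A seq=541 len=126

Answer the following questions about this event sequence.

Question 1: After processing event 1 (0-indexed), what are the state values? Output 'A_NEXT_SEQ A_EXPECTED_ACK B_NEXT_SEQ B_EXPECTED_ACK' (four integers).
After event 0: A_seq=191 A_ack=7000 B_seq=7000 B_ack=191
After event 1: A_seq=191 A_ack=7195 B_seq=7195 B_ack=191

191 7195 7195 191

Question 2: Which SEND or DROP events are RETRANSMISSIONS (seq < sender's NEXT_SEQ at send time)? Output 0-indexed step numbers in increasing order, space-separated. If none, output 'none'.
Step 0: SEND seq=0 -> fresh
Step 1: SEND seq=7000 -> fresh
Step 2: DROP seq=191 -> fresh
Step 3: SEND seq=235 -> fresh
Step 5: SEND seq=397 -> fresh
Step 6: SEND seq=191 -> retransmit
Step 7: SEND seq=541 -> fresh

Answer: 6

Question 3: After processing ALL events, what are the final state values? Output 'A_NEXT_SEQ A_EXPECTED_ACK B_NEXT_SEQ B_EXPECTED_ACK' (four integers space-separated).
Answer: 667 7195 7195 667

Derivation:
After event 0: A_seq=191 A_ack=7000 B_seq=7000 B_ack=191
After event 1: A_seq=191 A_ack=7195 B_seq=7195 B_ack=191
After event 2: A_seq=235 A_ack=7195 B_seq=7195 B_ack=191
After event 3: A_seq=397 A_ack=7195 B_seq=7195 B_ack=191
After event 4: A_seq=397 A_ack=7195 B_seq=7195 B_ack=191
After event 5: A_seq=541 A_ack=7195 B_seq=7195 B_ack=191
After event 6: A_seq=541 A_ack=7195 B_seq=7195 B_ack=541
After event 7: A_seq=667 A_ack=7195 B_seq=7195 B_ack=667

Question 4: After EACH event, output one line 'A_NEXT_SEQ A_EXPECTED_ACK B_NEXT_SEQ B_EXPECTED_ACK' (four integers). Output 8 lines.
191 7000 7000 191
191 7195 7195 191
235 7195 7195 191
397 7195 7195 191
397 7195 7195 191
541 7195 7195 191
541 7195 7195 541
667 7195 7195 667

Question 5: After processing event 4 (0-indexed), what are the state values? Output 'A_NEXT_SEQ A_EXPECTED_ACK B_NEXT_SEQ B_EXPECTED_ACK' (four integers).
After event 0: A_seq=191 A_ack=7000 B_seq=7000 B_ack=191
After event 1: A_seq=191 A_ack=7195 B_seq=7195 B_ack=191
After event 2: A_seq=235 A_ack=7195 B_seq=7195 B_ack=191
After event 3: A_seq=397 A_ack=7195 B_seq=7195 B_ack=191
After event 4: A_seq=397 A_ack=7195 B_seq=7195 B_ack=191

397 7195 7195 191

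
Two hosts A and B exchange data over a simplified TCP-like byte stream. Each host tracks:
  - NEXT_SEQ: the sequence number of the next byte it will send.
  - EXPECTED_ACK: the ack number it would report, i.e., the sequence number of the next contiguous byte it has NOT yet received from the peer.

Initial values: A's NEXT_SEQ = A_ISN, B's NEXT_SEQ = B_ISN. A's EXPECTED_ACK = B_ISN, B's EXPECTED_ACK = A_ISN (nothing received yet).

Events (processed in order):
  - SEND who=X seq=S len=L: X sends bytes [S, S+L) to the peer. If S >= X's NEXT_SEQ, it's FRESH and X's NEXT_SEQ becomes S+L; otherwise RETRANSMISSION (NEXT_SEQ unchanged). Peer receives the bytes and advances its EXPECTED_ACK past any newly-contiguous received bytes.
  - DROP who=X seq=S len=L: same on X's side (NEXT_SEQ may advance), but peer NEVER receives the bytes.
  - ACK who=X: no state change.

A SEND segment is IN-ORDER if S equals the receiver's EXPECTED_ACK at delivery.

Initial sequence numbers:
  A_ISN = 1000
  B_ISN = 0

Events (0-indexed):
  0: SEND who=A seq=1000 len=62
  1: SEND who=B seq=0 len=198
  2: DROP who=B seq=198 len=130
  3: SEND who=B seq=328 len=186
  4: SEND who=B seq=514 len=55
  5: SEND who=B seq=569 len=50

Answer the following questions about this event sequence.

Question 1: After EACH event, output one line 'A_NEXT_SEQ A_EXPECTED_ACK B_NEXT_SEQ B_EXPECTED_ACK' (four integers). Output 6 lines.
1062 0 0 1062
1062 198 198 1062
1062 198 328 1062
1062 198 514 1062
1062 198 569 1062
1062 198 619 1062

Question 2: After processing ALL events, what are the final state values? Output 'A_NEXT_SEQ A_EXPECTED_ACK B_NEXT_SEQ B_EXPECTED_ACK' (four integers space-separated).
After event 0: A_seq=1062 A_ack=0 B_seq=0 B_ack=1062
After event 1: A_seq=1062 A_ack=198 B_seq=198 B_ack=1062
After event 2: A_seq=1062 A_ack=198 B_seq=328 B_ack=1062
After event 3: A_seq=1062 A_ack=198 B_seq=514 B_ack=1062
After event 4: A_seq=1062 A_ack=198 B_seq=569 B_ack=1062
After event 5: A_seq=1062 A_ack=198 B_seq=619 B_ack=1062

Answer: 1062 198 619 1062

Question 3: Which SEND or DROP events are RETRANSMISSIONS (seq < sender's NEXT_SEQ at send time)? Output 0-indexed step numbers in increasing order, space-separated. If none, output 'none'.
Step 0: SEND seq=1000 -> fresh
Step 1: SEND seq=0 -> fresh
Step 2: DROP seq=198 -> fresh
Step 3: SEND seq=328 -> fresh
Step 4: SEND seq=514 -> fresh
Step 5: SEND seq=569 -> fresh

Answer: none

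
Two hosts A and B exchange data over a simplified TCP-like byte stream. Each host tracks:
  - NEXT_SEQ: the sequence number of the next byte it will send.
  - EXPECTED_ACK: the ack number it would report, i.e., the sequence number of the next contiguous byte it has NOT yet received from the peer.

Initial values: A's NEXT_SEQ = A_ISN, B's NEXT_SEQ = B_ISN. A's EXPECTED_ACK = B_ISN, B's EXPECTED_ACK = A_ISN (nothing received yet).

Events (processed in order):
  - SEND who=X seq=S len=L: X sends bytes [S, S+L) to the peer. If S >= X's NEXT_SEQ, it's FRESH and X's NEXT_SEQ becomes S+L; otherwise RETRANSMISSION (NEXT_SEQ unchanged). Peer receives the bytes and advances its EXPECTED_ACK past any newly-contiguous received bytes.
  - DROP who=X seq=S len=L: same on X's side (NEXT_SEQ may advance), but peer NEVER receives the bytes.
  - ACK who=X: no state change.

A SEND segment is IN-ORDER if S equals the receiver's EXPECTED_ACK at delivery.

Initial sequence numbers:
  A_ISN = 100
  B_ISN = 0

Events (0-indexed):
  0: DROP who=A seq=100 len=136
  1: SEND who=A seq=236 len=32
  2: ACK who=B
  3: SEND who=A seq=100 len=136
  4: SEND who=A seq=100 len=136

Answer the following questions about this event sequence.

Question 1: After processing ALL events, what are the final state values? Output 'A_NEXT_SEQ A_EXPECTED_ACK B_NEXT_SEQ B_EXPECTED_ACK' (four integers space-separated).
After event 0: A_seq=236 A_ack=0 B_seq=0 B_ack=100
After event 1: A_seq=268 A_ack=0 B_seq=0 B_ack=100
After event 2: A_seq=268 A_ack=0 B_seq=0 B_ack=100
After event 3: A_seq=268 A_ack=0 B_seq=0 B_ack=268
After event 4: A_seq=268 A_ack=0 B_seq=0 B_ack=268

Answer: 268 0 0 268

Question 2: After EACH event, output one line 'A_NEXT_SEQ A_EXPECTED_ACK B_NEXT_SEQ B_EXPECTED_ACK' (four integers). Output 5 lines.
236 0 0 100
268 0 0 100
268 0 0 100
268 0 0 268
268 0 0 268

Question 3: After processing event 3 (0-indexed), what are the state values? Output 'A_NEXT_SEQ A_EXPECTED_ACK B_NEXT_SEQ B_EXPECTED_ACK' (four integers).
After event 0: A_seq=236 A_ack=0 B_seq=0 B_ack=100
After event 1: A_seq=268 A_ack=0 B_seq=0 B_ack=100
After event 2: A_seq=268 A_ack=0 B_seq=0 B_ack=100
After event 3: A_seq=268 A_ack=0 B_seq=0 B_ack=268

268 0 0 268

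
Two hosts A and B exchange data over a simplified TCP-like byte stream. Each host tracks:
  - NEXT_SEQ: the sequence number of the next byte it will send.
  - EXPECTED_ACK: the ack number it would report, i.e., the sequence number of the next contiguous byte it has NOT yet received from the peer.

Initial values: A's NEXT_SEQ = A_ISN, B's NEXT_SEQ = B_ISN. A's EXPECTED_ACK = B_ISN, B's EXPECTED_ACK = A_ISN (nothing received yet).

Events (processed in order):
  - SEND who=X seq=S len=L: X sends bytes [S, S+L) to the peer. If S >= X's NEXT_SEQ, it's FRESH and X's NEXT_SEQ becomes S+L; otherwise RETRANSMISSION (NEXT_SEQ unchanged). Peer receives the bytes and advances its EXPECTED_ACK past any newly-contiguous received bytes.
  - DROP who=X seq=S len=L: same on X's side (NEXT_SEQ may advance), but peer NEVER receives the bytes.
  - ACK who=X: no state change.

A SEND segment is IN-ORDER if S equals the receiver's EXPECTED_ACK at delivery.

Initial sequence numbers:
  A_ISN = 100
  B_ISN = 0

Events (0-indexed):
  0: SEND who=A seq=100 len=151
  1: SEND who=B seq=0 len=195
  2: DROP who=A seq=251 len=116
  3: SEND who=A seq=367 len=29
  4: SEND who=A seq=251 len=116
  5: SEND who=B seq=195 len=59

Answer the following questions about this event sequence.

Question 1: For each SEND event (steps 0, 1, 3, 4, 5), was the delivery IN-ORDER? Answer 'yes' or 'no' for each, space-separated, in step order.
Step 0: SEND seq=100 -> in-order
Step 1: SEND seq=0 -> in-order
Step 3: SEND seq=367 -> out-of-order
Step 4: SEND seq=251 -> in-order
Step 5: SEND seq=195 -> in-order

Answer: yes yes no yes yes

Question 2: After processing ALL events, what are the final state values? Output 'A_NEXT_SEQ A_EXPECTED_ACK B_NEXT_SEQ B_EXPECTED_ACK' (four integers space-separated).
After event 0: A_seq=251 A_ack=0 B_seq=0 B_ack=251
After event 1: A_seq=251 A_ack=195 B_seq=195 B_ack=251
After event 2: A_seq=367 A_ack=195 B_seq=195 B_ack=251
After event 3: A_seq=396 A_ack=195 B_seq=195 B_ack=251
After event 4: A_seq=396 A_ack=195 B_seq=195 B_ack=396
After event 5: A_seq=396 A_ack=254 B_seq=254 B_ack=396

Answer: 396 254 254 396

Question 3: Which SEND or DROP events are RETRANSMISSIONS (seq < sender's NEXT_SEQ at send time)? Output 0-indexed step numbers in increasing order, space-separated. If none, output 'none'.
Answer: 4

Derivation:
Step 0: SEND seq=100 -> fresh
Step 1: SEND seq=0 -> fresh
Step 2: DROP seq=251 -> fresh
Step 3: SEND seq=367 -> fresh
Step 4: SEND seq=251 -> retransmit
Step 5: SEND seq=195 -> fresh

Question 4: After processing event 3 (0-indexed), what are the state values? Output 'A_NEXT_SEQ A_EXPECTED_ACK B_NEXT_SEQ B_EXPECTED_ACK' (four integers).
After event 0: A_seq=251 A_ack=0 B_seq=0 B_ack=251
After event 1: A_seq=251 A_ack=195 B_seq=195 B_ack=251
After event 2: A_seq=367 A_ack=195 B_seq=195 B_ack=251
After event 3: A_seq=396 A_ack=195 B_seq=195 B_ack=251

396 195 195 251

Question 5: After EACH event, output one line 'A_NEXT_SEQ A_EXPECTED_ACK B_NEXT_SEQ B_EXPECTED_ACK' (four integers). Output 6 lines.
251 0 0 251
251 195 195 251
367 195 195 251
396 195 195 251
396 195 195 396
396 254 254 396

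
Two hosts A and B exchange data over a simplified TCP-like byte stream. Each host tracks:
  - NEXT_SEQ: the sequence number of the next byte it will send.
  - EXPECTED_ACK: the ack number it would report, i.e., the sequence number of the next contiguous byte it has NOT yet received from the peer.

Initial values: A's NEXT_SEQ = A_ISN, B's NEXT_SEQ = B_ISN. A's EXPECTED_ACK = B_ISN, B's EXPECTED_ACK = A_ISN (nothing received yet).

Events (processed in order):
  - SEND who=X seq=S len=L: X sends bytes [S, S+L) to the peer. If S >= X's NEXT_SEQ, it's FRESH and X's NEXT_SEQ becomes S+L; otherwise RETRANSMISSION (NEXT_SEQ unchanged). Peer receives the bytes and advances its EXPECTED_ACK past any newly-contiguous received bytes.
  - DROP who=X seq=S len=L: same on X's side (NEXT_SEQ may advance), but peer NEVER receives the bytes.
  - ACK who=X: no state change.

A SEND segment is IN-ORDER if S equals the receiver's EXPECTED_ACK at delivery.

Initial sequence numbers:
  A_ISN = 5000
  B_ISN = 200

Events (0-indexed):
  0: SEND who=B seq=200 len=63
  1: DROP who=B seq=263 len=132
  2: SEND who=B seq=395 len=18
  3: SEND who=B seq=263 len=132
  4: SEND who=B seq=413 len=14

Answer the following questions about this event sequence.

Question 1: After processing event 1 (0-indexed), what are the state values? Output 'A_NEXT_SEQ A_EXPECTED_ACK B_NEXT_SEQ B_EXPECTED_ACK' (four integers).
After event 0: A_seq=5000 A_ack=263 B_seq=263 B_ack=5000
After event 1: A_seq=5000 A_ack=263 B_seq=395 B_ack=5000

5000 263 395 5000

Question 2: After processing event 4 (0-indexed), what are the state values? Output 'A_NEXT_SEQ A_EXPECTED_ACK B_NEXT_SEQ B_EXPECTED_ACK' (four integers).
After event 0: A_seq=5000 A_ack=263 B_seq=263 B_ack=5000
After event 1: A_seq=5000 A_ack=263 B_seq=395 B_ack=5000
After event 2: A_seq=5000 A_ack=263 B_seq=413 B_ack=5000
After event 3: A_seq=5000 A_ack=413 B_seq=413 B_ack=5000
After event 4: A_seq=5000 A_ack=427 B_seq=427 B_ack=5000

5000 427 427 5000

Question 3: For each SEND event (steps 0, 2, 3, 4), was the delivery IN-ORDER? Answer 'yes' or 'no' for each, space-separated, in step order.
Step 0: SEND seq=200 -> in-order
Step 2: SEND seq=395 -> out-of-order
Step 3: SEND seq=263 -> in-order
Step 4: SEND seq=413 -> in-order

Answer: yes no yes yes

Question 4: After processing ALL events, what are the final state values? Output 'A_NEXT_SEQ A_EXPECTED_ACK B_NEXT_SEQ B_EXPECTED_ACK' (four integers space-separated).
After event 0: A_seq=5000 A_ack=263 B_seq=263 B_ack=5000
After event 1: A_seq=5000 A_ack=263 B_seq=395 B_ack=5000
After event 2: A_seq=5000 A_ack=263 B_seq=413 B_ack=5000
After event 3: A_seq=5000 A_ack=413 B_seq=413 B_ack=5000
After event 4: A_seq=5000 A_ack=427 B_seq=427 B_ack=5000

Answer: 5000 427 427 5000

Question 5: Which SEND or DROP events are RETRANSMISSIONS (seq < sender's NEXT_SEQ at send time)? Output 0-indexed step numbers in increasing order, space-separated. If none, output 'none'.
Step 0: SEND seq=200 -> fresh
Step 1: DROP seq=263 -> fresh
Step 2: SEND seq=395 -> fresh
Step 3: SEND seq=263 -> retransmit
Step 4: SEND seq=413 -> fresh

Answer: 3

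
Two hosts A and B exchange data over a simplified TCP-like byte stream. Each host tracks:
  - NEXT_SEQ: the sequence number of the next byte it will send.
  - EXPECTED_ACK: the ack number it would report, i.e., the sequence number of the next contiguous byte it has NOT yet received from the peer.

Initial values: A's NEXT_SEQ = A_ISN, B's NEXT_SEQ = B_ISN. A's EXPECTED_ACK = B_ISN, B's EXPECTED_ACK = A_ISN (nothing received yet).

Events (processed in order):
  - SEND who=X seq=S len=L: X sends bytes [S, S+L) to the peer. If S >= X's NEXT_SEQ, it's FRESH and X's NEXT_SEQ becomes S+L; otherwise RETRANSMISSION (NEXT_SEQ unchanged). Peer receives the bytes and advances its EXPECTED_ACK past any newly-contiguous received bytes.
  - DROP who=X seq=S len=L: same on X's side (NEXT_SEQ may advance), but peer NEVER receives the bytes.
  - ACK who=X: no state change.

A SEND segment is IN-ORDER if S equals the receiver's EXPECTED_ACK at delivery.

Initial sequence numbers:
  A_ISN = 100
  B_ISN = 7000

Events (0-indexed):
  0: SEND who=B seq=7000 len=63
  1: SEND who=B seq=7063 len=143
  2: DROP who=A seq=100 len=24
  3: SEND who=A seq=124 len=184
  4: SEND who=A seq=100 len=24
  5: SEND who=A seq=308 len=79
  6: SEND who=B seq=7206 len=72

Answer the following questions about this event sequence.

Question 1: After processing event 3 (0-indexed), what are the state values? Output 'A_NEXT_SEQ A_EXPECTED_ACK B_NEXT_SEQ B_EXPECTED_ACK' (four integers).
After event 0: A_seq=100 A_ack=7063 B_seq=7063 B_ack=100
After event 1: A_seq=100 A_ack=7206 B_seq=7206 B_ack=100
After event 2: A_seq=124 A_ack=7206 B_seq=7206 B_ack=100
After event 3: A_seq=308 A_ack=7206 B_seq=7206 B_ack=100

308 7206 7206 100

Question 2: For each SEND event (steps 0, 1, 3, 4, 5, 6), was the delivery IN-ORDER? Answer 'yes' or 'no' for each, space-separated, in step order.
Step 0: SEND seq=7000 -> in-order
Step 1: SEND seq=7063 -> in-order
Step 3: SEND seq=124 -> out-of-order
Step 4: SEND seq=100 -> in-order
Step 5: SEND seq=308 -> in-order
Step 6: SEND seq=7206 -> in-order

Answer: yes yes no yes yes yes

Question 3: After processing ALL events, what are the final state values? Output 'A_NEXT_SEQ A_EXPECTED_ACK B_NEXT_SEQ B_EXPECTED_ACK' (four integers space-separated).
After event 0: A_seq=100 A_ack=7063 B_seq=7063 B_ack=100
After event 1: A_seq=100 A_ack=7206 B_seq=7206 B_ack=100
After event 2: A_seq=124 A_ack=7206 B_seq=7206 B_ack=100
After event 3: A_seq=308 A_ack=7206 B_seq=7206 B_ack=100
After event 4: A_seq=308 A_ack=7206 B_seq=7206 B_ack=308
After event 5: A_seq=387 A_ack=7206 B_seq=7206 B_ack=387
After event 6: A_seq=387 A_ack=7278 B_seq=7278 B_ack=387

Answer: 387 7278 7278 387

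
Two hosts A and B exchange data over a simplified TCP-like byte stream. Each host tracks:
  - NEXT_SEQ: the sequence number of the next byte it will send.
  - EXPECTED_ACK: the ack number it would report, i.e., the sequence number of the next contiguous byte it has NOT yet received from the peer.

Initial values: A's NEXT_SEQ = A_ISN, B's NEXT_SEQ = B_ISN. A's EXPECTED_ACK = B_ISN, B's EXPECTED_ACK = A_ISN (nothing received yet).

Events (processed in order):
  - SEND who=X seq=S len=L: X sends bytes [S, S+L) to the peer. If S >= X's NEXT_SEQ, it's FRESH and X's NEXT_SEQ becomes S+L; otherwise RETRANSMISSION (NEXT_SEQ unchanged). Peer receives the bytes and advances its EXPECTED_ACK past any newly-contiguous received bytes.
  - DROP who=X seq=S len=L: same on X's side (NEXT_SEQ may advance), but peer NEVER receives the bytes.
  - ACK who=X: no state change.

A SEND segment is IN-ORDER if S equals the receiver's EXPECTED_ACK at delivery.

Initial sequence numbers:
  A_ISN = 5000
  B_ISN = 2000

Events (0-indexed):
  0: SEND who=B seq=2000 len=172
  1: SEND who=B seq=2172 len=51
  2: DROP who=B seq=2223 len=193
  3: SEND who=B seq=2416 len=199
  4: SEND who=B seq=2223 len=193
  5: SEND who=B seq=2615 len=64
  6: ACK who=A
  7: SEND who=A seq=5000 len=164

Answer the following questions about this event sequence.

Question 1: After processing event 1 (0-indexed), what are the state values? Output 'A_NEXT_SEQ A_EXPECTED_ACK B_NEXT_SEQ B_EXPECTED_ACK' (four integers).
After event 0: A_seq=5000 A_ack=2172 B_seq=2172 B_ack=5000
After event 1: A_seq=5000 A_ack=2223 B_seq=2223 B_ack=5000

5000 2223 2223 5000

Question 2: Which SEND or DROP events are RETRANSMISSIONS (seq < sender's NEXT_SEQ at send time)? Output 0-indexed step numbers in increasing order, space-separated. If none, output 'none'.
Step 0: SEND seq=2000 -> fresh
Step 1: SEND seq=2172 -> fresh
Step 2: DROP seq=2223 -> fresh
Step 3: SEND seq=2416 -> fresh
Step 4: SEND seq=2223 -> retransmit
Step 5: SEND seq=2615 -> fresh
Step 7: SEND seq=5000 -> fresh

Answer: 4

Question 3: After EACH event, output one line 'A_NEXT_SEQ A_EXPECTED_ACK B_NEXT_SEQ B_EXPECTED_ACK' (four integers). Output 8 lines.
5000 2172 2172 5000
5000 2223 2223 5000
5000 2223 2416 5000
5000 2223 2615 5000
5000 2615 2615 5000
5000 2679 2679 5000
5000 2679 2679 5000
5164 2679 2679 5164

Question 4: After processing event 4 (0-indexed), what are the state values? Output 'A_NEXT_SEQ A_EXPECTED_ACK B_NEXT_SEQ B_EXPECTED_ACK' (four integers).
After event 0: A_seq=5000 A_ack=2172 B_seq=2172 B_ack=5000
After event 1: A_seq=5000 A_ack=2223 B_seq=2223 B_ack=5000
After event 2: A_seq=5000 A_ack=2223 B_seq=2416 B_ack=5000
After event 3: A_seq=5000 A_ack=2223 B_seq=2615 B_ack=5000
After event 4: A_seq=5000 A_ack=2615 B_seq=2615 B_ack=5000

5000 2615 2615 5000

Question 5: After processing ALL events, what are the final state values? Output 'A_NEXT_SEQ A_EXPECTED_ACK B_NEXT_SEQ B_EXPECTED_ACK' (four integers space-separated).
Answer: 5164 2679 2679 5164

Derivation:
After event 0: A_seq=5000 A_ack=2172 B_seq=2172 B_ack=5000
After event 1: A_seq=5000 A_ack=2223 B_seq=2223 B_ack=5000
After event 2: A_seq=5000 A_ack=2223 B_seq=2416 B_ack=5000
After event 3: A_seq=5000 A_ack=2223 B_seq=2615 B_ack=5000
After event 4: A_seq=5000 A_ack=2615 B_seq=2615 B_ack=5000
After event 5: A_seq=5000 A_ack=2679 B_seq=2679 B_ack=5000
After event 6: A_seq=5000 A_ack=2679 B_seq=2679 B_ack=5000
After event 7: A_seq=5164 A_ack=2679 B_seq=2679 B_ack=5164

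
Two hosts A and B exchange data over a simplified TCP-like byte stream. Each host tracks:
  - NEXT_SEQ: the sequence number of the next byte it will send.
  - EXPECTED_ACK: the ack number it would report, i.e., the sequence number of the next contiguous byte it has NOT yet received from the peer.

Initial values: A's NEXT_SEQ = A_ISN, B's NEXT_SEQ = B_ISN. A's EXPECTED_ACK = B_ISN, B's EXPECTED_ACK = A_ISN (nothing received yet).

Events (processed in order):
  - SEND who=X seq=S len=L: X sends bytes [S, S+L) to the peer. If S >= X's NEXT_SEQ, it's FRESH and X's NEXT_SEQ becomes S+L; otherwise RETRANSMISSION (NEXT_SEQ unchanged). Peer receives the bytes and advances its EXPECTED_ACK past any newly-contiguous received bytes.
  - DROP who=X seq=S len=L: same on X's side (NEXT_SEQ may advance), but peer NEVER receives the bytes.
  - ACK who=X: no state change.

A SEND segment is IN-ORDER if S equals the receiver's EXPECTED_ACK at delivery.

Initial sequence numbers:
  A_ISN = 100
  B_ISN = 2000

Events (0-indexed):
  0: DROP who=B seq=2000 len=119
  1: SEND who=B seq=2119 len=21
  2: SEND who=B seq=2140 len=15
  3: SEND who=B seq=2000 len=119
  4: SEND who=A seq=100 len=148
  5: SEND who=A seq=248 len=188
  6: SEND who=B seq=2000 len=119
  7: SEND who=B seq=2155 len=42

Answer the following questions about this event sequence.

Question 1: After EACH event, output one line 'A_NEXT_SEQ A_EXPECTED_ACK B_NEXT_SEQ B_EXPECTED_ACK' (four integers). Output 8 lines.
100 2000 2119 100
100 2000 2140 100
100 2000 2155 100
100 2155 2155 100
248 2155 2155 248
436 2155 2155 436
436 2155 2155 436
436 2197 2197 436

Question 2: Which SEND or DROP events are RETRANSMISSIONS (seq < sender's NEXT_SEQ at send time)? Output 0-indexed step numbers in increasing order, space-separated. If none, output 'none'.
Step 0: DROP seq=2000 -> fresh
Step 1: SEND seq=2119 -> fresh
Step 2: SEND seq=2140 -> fresh
Step 3: SEND seq=2000 -> retransmit
Step 4: SEND seq=100 -> fresh
Step 5: SEND seq=248 -> fresh
Step 6: SEND seq=2000 -> retransmit
Step 7: SEND seq=2155 -> fresh

Answer: 3 6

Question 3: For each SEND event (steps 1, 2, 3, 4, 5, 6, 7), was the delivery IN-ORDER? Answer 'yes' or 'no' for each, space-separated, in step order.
Step 1: SEND seq=2119 -> out-of-order
Step 2: SEND seq=2140 -> out-of-order
Step 3: SEND seq=2000 -> in-order
Step 4: SEND seq=100 -> in-order
Step 5: SEND seq=248 -> in-order
Step 6: SEND seq=2000 -> out-of-order
Step 7: SEND seq=2155 -> in-order

Answer: no no yes yes yes no yes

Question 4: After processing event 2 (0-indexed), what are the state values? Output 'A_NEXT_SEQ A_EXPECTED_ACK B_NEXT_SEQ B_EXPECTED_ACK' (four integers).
After event 0: A_seq=100 A_ack=2000 B_seq=2119 B_ack=100
After event 1: A_seq=100 A_ack=2000 B_seq=2140 B_ack=100
After event 2: A_seq=100 A_ack=2000 B_seq=2155 B_ack=100

100 2000 2155 100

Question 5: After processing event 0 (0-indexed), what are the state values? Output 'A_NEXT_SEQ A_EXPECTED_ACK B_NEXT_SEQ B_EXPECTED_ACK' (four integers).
After event 0: A_seq=100 A_ack=2000 B_seq=2119 B_ack=100

100 2000 2119 100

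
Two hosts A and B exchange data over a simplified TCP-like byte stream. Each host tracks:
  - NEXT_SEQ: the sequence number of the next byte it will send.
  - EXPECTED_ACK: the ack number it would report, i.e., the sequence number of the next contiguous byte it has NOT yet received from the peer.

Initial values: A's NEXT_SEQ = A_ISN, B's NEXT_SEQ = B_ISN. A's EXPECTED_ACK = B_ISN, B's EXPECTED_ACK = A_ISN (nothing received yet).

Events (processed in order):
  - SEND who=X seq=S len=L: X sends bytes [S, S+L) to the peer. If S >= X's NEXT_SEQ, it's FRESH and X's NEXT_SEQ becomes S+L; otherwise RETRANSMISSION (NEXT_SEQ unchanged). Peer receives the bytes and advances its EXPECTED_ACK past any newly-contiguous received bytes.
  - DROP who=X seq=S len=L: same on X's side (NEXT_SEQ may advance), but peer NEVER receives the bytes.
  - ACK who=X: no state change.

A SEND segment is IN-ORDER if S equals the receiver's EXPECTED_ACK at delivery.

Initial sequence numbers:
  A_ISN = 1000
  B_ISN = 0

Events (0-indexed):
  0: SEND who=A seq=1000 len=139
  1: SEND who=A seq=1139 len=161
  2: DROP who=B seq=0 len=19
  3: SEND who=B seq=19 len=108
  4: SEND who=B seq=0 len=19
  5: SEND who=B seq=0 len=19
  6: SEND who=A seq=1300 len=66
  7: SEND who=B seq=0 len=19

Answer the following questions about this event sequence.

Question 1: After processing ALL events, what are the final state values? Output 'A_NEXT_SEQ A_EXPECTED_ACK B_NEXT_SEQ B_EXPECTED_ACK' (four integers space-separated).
After event 0: A_seq=1139 A_ack=0 B_seq=0 B_ack=1139
After event 1: A_seq=1300 A_ack=0 B_seq=0 B_ack=1300
After event 2: A_seq=1300 A_ack=0 B_seq=19 B_ack=1300
After event 3: A_seq=1300 A_ack=0 B_seq=127 B_ack=1300
After event 4: A_seq=1300 A_ack=127 B_seq=127 B_ack=1300
After event 5: A_seq=1300 A_ack=127 B_seq=127 B_ack=1300
After event 6: A_seq=1366 A_ack=127 B_seq=127 B_ack=1366
After event 7: A_seq=1366 A_ack=127 B_seq=127 B_ack=1366

Answer: 1366 127 127 1366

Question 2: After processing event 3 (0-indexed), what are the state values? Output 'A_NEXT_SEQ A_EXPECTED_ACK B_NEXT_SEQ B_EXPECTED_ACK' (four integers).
After event 0: A_seq=1139 A_ack=0 B_seq=0 B_ack=1139
After event 1: A_seq=1300 A_ack=0 B_seq=0 B_ack=1300
After event 2: A_seq=1300 A_ack=0 B_seq=19 B_ack=1300
After event 3: A_seq=1300 A_ack=0 B_seq=127 B_ack=1300

1300 0 127 1300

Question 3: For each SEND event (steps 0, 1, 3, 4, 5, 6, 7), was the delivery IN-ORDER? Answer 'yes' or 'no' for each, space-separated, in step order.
Answer: yes yes no yes no yes no

Derivation:
Step 0: SEND seq=1000 -> in-order
Step 1: SEND seq=1139 -> in-order
Step 3: SEND seq=19 -> out-of-order
Step 4: SEND seq=0 -> in-order
Step 5: SEND seq=0 -> out-of-order
Step 6: SEND seq=1300 -> in-order
Step 7: SEND seq=0 -> out-of-order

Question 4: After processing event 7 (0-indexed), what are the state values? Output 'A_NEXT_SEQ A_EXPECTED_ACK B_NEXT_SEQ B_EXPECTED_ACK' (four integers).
After event 0: A_seq=1139 A_ack=0 B_seq=0 B_ack=1139
After event 1: A_seq=1300 A_ack=0 B_seq=0 B_ack=1300
After event 2: A_seq=1300 A_ack=0 B_seq=19 B_ack=1300
After event 3: A_seq=1300 A_ack=0 B_seq=127 B_ack=1300
After event 4: A_seq=1300 A_ack=127 B_seq=127 B_ack=1300
After event 5: A_seq=1300 A_ack=127 B_seq=127 B_ack=1300
After event 6: A_seq=1366 A_ack=127 B_seq=127 B_ack=1366
After event 7: A_seq=1366 A_ack=127 B_seq=127 B_ack=1366

1366 127 127 1366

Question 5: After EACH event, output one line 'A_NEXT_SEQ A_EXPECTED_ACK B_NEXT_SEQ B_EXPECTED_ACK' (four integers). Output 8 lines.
1139 0 0 1139
1300 0 0 1300
1300 0 19 1300
1300 0 127 1300
1300 127 127 1300
1300 127 127 1300
1366 127 127 1366
1366 127 127 1366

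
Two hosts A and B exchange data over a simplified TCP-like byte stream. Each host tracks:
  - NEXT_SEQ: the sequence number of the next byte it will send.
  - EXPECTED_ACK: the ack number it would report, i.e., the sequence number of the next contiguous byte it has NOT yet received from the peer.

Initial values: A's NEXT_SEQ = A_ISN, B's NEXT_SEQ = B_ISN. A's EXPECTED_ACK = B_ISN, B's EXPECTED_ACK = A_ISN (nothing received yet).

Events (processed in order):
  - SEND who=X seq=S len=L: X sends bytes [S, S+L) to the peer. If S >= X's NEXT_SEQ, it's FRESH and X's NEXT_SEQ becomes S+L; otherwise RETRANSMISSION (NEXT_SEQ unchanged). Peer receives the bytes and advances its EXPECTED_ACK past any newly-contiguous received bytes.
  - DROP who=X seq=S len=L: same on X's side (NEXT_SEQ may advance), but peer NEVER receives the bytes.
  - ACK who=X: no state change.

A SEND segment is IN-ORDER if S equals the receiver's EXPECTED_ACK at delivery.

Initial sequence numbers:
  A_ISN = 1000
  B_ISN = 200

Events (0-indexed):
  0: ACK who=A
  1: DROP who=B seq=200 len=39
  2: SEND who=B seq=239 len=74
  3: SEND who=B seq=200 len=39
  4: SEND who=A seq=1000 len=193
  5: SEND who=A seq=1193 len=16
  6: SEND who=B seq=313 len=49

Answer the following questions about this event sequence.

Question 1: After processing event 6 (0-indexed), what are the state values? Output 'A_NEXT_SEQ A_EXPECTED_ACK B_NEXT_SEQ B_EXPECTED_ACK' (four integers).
After event 0: A_seq=1000 A_ack=200 B_seq=200 B_ack=1000
After event 1: A_seq=1000 A_ack=200 B_seq=239 B_ack=1000
After event 2: A_seq=1000 A_ack=200 B_seq=313 B_ack=1000
After event 3: A_seq=1000 A_ack=313 B_seq=313 B_ack=1000
After event 4: A_seq=1193 A_ack=313 B_seq=313 B_ack=1193
After event 5: A_seq=1209 A_ack=313 B_seq=313 B_ack=1209
After event 6: A_seq=1209 A_ack=362 B_seq=362 B_ack=1209

1209 362 362 1209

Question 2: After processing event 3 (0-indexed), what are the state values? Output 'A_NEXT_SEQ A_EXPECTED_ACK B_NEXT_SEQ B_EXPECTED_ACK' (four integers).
After event 0: A_seq=1000 A_ack=200 B_seq=200 B_ack=1000
After event 1: A_seq=1000 A_ack=200 B_seq=239 B_ack=1000
After event 2: A_seq=1000 A_ack=200 B_seq=313 B_ack=1000
After event 3: A_seq=1000 A_ack=313 B_seq=313 B_ack=1000

1000 313 313 1000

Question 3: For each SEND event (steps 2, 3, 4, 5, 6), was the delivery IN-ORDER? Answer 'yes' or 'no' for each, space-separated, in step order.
Step 2: SEND seq=239 -> out-of-order
Step 3: SEND seq=200 -> in-order
Step 4: SEND seq=1000 -> in-order
Step 5: SEND seq=1193 -> in-order
Step 6: SEND seq=313 -> in-order

Answer: no yes yes yes yes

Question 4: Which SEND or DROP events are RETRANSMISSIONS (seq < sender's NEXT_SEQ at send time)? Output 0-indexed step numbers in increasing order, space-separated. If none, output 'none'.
Answer: 3

Derivation:
Step 1: DROP seq=200 -> fresh
Step 2: SEND seq=239 -> fresh
Step 3: SEND seq=200 -> retransmit
Step 4: SEND seq=1000 -> fresh
Step 5: SEND seq=1193 -> fresh
Step 6: SEND seq=313 -> fresh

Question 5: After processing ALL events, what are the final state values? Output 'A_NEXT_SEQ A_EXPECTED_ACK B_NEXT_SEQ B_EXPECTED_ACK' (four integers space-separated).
After event 0: A_seq=1000 A_ack=200 B_seq=200 B_ack=1000
After event 1: A_seq=1000 A_ack=200 B_seq=239 B_ack=1000
After event 2: A_seq=1000 A_ack=200 B_seq=313 B_ack=1000
After event 3: A_seq=1000 A_ack=313 B_seq=313 B_ack=1000
After event 4: A_seq=1193 A_ack=313 B_seq=313 B_ack=1193
After event 5: A_seq=1209 A_ack=313 B_seq=313 B_ack=1209
After event 6: A_seq=1209 A_ack=362 B_seq=362 B_ack=1209

Answer: 1209 362 362 1209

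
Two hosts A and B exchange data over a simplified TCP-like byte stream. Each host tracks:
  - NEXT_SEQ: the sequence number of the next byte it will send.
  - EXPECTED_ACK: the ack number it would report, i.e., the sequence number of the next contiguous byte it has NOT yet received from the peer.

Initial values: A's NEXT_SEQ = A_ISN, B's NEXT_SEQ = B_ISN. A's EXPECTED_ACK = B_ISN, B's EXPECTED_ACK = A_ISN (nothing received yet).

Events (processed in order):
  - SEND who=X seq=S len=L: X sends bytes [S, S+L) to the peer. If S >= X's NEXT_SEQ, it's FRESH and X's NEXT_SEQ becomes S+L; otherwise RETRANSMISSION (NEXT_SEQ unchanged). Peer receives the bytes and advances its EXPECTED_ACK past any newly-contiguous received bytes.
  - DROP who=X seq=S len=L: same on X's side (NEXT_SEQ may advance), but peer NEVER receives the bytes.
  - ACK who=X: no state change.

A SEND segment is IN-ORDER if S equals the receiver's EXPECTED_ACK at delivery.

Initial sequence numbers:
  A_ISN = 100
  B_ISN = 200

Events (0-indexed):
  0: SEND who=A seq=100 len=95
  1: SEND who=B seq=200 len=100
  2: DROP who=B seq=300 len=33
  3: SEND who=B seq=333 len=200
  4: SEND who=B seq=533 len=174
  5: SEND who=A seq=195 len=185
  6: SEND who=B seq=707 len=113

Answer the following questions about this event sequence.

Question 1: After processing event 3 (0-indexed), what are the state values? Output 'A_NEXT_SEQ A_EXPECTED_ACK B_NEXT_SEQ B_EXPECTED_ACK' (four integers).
After event 0: A_seq=195 A_ack=200 B_seq=200 B_ack=195
After event 1: A_seq=195 A_ack=300 B_seq=300 B_ack=195
After event 2: A_seq=195 A_ack=300 B_seq=333 B_ack=195
After event 3: A_seq=195 A_ack=300 B_seq=533 B_ack=195

195 300 533 195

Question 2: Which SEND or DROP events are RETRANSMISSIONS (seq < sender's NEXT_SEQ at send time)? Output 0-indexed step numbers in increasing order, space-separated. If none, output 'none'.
Step 0: SEND seq=100 -> fresh
Step 1: SEND seq=200 -> fresh
Step 2: DROP seq=300 -> fresh
Step 3: SEND seq=333 -> fresh
Step 4: SEND seq=533 -> fresh
Step 5: SEND seq=195 -> fresh
Step 6: SEND seq=707 -> fresh

Answer: none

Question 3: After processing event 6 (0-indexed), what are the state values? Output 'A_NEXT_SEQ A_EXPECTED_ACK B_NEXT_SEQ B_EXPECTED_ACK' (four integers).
After event 0: A_seq=195 A_ack=200 B_seq=200 B_ack=195
After event 1: A_seq=195 A_ack=300 B_seq=300 B_ack=195
After event 2: A_seq=195 A_ack=300 B_seq=333 B_ack=195
After event 3: A_seq=195 A_ack=300 B_seq=533 B_ack=195
After event 4: A_seq=195 A_ack=300 B_seq=707 B_ack=195
After event 5: A_seq=380 A_ack=300 B_seq=707 B_ack=380
After event 6: A_seq=380 A_ack=300 B_seq=820 B_ack=380

380 300 820 380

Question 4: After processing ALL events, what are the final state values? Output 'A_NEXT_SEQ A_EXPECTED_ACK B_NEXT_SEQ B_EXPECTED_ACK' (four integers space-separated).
After event 0: A_seq=195 A_ack=200 B_seq=200 B_ack=195
After event 1: A_seq=195 A_ack=300 B_seq=300 B_ack=195
After event 2: A_seq=195 A_ack=300 B_seq=333 B_ack=195
After event 3: A_seq=195 A_ack=300 B_seq=533 B_ack=195
After event 4: A_seq=195 A_ack=300 B_seq=707 B_ack=195
After event 5: A_seq=380 A_ack=300 B_seq=707 B_ack=380
After event 6: A_seq=380 A_ack=300 B_seq=820 B_ack=380

Answer: 380 300 820 380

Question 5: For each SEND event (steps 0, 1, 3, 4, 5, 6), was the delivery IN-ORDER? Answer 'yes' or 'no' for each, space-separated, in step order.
Step 0: SEND seq=100 -> in-order
Step 1: SEND seq=200 -> in-order
Step 3: SEND seq=333 -> out-of-order
Step 4: SEND seq=533 -> out-of-order
Step 5: SEND seq=195 -> in-order
Step 6: SEND seq=707 -> out-of-order

Answer: yes yes no no yes no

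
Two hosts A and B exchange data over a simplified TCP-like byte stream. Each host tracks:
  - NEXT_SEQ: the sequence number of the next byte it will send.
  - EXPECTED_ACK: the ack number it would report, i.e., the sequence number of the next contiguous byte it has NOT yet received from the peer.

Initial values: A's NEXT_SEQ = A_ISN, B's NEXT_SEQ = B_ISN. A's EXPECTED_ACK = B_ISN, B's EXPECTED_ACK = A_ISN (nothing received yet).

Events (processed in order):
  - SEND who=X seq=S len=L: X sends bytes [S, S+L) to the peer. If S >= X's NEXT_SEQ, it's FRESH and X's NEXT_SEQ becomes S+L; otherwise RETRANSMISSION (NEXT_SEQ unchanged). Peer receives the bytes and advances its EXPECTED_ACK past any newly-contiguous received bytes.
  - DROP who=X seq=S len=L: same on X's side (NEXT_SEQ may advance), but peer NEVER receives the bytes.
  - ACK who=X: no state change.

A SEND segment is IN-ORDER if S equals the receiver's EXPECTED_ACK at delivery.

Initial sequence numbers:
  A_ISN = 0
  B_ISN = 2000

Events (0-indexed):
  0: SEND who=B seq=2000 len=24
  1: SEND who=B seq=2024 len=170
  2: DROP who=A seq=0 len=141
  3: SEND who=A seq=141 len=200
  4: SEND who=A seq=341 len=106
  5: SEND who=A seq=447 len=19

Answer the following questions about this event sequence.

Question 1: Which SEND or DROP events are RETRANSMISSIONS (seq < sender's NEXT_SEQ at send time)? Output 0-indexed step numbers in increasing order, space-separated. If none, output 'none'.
Answer: none

Derivation:
Step 0: SEND seq=2000 -> fresh
Step 1: SEND seq=2024 -> fresh
Step 2: DROP seq=0 -> fresh
Step 3: SEND seq=141 -> fresh
Step 4: SEND seq=341 -> fresh
Step 5: SEND seq=447 -> fresh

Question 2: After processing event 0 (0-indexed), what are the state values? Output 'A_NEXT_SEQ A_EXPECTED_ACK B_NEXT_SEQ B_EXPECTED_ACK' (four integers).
After event 0: A_seq=0 A_ack=2024 B_seq=2024 B_ack=0

0 2024 2024 0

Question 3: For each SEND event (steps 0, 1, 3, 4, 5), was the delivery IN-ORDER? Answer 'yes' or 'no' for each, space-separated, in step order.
Step 0: SEND seq=2000 -> in-order
Step 1: SEND seq=2024 -> in-order
Step 3: SEND seq=141 -> out-of-order
Step 4: SEND seq=341 -> out-of-order
Step 5: SEND seq=447 -> out-of-order

Answer: yes yes no no no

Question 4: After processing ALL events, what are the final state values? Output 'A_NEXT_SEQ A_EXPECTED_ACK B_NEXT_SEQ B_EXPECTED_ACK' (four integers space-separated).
Answer: 466 2194 2194 0

Derivation:
After event 0: A_seq=0 A_ack=2024 B_seq=2024 B_ack=0
After event 1: A_seq=0 A_ack=2194 B_seq=2194 B_ack=0
After event 2: A_seq=141 A_ack=2194 B_seq=2194 B_ack=0
After event 3: A_seq=341 A_ack=2194 B_seq=2194 B_ack=0
After event 4: A_seq=447 A_ack=2194 B_seq=2194 B_ack=0
After event 5: A_seq=466 A_ack=2194 B_seq=2194 B_ack=0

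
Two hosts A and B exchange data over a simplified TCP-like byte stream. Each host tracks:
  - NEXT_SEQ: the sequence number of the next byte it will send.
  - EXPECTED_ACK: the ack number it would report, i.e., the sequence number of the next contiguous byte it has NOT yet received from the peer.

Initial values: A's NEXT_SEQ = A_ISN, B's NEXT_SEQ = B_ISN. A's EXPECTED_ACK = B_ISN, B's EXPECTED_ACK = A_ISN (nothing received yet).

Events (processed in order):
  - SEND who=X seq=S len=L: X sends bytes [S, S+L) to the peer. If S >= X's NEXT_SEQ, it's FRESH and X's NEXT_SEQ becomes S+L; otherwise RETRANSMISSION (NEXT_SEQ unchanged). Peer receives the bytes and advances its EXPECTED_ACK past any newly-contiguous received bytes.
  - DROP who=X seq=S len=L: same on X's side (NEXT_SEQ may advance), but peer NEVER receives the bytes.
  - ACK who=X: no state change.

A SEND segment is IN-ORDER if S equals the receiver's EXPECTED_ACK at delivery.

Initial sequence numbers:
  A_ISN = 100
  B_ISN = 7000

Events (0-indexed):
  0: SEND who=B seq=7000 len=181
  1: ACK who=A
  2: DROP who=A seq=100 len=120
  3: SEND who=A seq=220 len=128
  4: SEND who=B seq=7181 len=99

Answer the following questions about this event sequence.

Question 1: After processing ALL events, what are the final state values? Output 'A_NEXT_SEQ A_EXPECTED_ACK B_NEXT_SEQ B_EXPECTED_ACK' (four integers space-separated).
After event 0: A_seq=100 A_ack=7181 B_seq=7181 B_ack=100
After event 1: A_seq=100 A_ack=7181 B_seq=7181 B_ack=100
After event 2: A_seq=220 A_ack=7181 B_seq=7181 B_ack=100
After event 3: A_seq=348 A_ack=7181 B_seq=7181 B_ack=100
After event 4: A_seq=348 A_ack=7280 B_seq=7280 B_ack=100

Answer: 348 7280 7280 100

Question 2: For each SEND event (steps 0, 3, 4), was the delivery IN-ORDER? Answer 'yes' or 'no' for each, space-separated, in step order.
Step 0: SEND seq=7000 -> in-order
Step 3: SEND seq=220 -> out-of-order
Step 4: SEND seq=7181 -> in-order

Answer: yes no yes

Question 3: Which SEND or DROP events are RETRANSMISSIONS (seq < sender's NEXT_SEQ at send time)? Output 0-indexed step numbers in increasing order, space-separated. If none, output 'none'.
Step 0: SEND seq=7000 -> fresh
Step 2: DROP seq=100 -> fresh
Step 3: SEND seq=220 -> fresh
Step 4: SEND seq=7181 -> fresh

Answer: none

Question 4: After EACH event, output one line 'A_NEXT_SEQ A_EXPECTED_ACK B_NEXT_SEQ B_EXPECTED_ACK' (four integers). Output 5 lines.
100 7181 7181 100
100 7181 7181 100
220 7181 7181 100
348 7181 7181 100
348 7280 7280 100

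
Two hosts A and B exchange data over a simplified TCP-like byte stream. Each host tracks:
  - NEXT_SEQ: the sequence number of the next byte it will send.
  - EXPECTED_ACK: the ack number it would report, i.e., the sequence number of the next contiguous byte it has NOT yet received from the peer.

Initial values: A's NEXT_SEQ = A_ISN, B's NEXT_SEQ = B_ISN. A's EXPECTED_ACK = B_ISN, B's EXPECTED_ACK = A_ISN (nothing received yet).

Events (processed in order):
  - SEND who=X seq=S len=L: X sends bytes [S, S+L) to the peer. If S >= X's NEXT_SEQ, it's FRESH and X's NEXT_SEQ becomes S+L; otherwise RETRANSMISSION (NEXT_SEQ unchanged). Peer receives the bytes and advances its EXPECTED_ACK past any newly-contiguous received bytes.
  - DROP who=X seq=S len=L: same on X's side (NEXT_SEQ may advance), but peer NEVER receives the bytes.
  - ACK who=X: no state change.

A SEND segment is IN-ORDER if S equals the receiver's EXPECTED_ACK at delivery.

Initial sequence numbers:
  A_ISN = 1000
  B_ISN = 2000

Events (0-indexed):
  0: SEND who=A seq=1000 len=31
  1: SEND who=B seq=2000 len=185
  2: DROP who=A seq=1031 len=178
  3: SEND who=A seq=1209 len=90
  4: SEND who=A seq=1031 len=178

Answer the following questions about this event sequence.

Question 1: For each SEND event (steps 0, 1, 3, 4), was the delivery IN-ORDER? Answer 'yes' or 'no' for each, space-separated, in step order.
Step 0: SEND seq=1000 -> in-order
Step 1: SEND seq=2000 -> in-order
Step 3: SEND seq=1209 -> out-of-order
Step 4: SEND seq=1031 -> in-order

Answer: yes yes no yes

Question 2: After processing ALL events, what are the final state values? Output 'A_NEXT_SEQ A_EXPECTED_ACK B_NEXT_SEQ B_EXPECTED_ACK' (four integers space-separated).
Answer: 1299 2185 2185 1299

Derivation:
After event 0: A_seq=1031 A_ack=2000 B_seq=2000 B_ack=1031
After event 1: A_seq=1031 A_ack=2185 B_seq=2185 B_ack=1031
After event 2: A_seq=1209 A_ack=2185 B_seq=2185 B_ack=1031
After event 3: A_seq=1299 A_ack=2185 B_seq=2185 B_ack=1031
After event 4: A_seq=1299 A_ack=2185 B_seq=2185 B_ack=1299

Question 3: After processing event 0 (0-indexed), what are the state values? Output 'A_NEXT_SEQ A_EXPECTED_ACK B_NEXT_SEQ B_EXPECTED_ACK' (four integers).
After event 0: A_seq=1031 A_ack=2000 B_seq=2000 B_ack=1031

1031 2000 2000 1031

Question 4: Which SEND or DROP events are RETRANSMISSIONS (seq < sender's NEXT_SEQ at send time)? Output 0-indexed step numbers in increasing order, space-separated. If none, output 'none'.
Step 0: SEND seq=1000 -> fresh
Step 1: SEND seq=2000 -> fresh
Step 2: DROP seq=1031 -> fresh
Step 3: SEND seq=1209 -> fresh
Step 4: SEND seq=1031 -> retransmit

Answer: 4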